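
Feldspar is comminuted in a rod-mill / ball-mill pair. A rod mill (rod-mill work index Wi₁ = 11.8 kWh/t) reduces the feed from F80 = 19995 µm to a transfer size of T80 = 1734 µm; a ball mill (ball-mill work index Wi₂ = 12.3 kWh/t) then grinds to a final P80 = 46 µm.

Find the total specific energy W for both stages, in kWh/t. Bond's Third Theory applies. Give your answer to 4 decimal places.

W = 17.1808 kWh/t

W = 10·Wi·[P80^(−½) − F80^(−½)]
Stage 1 (19995→1734 µm, Wi₁=11.8): W₁ = 10·11.8·(0.024015 − 0.007072) = 1.9992 kWh/t
Stage 2 (1734→46 µm, Wi₂=12.3): W₂ = 10·12.3·(0.147442 − 0.024015) = 15.1816 kWh/t
W = W₁ + W₂ = 1.9992 + 15.1816 = 17.1808 kWh/t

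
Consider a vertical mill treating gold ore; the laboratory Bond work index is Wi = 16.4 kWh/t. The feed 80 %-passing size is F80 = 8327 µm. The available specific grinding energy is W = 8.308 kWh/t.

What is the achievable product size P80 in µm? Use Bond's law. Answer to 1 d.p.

W = 10 Wi (1/√P80 − 1/√F80)  [Bond]
1/√P80 = 1/√F80 + W/(10·Wi)
  = 8.3080/(10·16.4) + 1/√8327 = 0.050659 + 0.010959 = 0.061617
P80 = (1/0.061617)² = 16.2292² = 263.39 µm

P80 = 263.4 µm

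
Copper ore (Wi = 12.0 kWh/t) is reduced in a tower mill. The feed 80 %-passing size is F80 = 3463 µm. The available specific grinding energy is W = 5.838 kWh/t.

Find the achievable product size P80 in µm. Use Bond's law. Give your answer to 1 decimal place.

P80 = 232.1 µm

W = 10 Wi / √P80 − 10 Wi / √F80
1/√P80 = 1/√F80 + W/(10·Wi)
  = 5.8380/(10·12.0) + 1/√3463 = 0.048650 + 0.016993 = 0.065643
P80 = (1/0.065643)² = 15.2339² = 232.07 µm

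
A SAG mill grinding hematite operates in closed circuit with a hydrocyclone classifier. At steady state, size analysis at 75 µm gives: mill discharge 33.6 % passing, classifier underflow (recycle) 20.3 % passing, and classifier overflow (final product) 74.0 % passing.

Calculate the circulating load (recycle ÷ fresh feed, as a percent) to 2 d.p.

CL = 303.76 %

Two-product formula at 75 µm:
Fd + Rd = Ru + Fo ⇒ R/F = (o−d)/(d−u)
r = (74.0 − 33.6)/(33.6 − 20.3) = 40.4/13.3 = 3.0376
CL = 100·r = 303.76 %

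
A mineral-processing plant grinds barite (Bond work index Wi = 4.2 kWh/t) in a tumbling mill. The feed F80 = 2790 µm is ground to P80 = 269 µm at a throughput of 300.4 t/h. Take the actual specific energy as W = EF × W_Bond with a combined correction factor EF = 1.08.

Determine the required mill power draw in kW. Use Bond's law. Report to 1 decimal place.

Bond:  W = 10 Wi (1/√P − 1/√F)
W = 10·4.2·(1/√269 − 1/√2790) = 10·4.2·(0.042039) = 1.7656 kWh/t
W_actual = 1.08 × 1.7656 = 1.9069 kWh/t
Power = W × throughput = 1.9069 kWh/t × 300.4 t/h = 572.8 kW

P = 572.8 kW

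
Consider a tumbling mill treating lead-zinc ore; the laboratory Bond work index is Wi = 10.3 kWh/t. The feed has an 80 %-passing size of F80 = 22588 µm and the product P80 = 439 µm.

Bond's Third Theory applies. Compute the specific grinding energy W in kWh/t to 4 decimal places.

Bond: W = 10·Wi·(1/√P80 − 1/√F80)
1/√439 = 0.047727;  1/√22588 = 0.006654
W = 10·10.3·(0.047727 − 0.006654) = 4.2306 kWh/t

W = 4.2306 kWh/t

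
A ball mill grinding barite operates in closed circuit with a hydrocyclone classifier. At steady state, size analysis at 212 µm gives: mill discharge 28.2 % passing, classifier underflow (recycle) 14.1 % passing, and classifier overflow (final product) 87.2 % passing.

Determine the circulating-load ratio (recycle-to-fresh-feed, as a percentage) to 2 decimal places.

CL = 418.44 %

Mass balance on the −212 µm fraction:
(1+r)d = ru + o → r = (o−d)/(d−u)
r = (87.2 − 28.2)/(28.2 − 14.1) = 59.0/14.1 = 4.1844
CL = 100·r = 418.44 %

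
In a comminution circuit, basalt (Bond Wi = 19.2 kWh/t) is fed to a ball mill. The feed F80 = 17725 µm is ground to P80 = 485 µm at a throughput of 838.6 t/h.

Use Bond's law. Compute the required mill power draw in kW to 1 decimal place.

P = 6101.8 kW

W = 10·Wi·(P80^(-½) − F80^(-½))
W = 10·19.2·(1/√485 − 1/√17725) = 10·19.2·(0.037897) = 7.2761 kWh/t
Power = W × throughput = 7.2761 kWh/t × 838.6 t/h = 6101.8 kW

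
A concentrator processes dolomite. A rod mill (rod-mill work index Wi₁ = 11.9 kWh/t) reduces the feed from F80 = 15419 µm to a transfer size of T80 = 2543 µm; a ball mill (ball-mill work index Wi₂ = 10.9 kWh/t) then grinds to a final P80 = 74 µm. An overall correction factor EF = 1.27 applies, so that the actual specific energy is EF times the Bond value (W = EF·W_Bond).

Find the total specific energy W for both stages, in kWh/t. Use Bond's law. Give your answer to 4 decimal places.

W = 15.1269 kWh/t

W = 10·Wi·[P80^(−½) − F80^(−½)]
Stage 1 (15419→2543 µm, Wi₁=11.9): W₁ = 10·11.9·(0.019830 − 0.008053) = 1.4015 kWh/t
Stage 2 (2543→74 µm, Wi₂=10.9): W₂ = 10·10.9·(0.116248 − 0.019830) = 10.5095 kWh/t
W = W₁ + W₂ = 1.4015 + 10.5095 = 11.9110 kWh/t
Apply correction: 11.9110 × 1.27 = 15.1269 kWh/t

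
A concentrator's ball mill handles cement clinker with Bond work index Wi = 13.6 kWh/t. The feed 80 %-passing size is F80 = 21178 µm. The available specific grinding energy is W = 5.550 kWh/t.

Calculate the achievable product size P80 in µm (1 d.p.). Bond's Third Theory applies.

W = 10·Wi·[P80^(−½) − F80^(−½)]
⇒ 1/√P80 = W/(10·Wi) + 1/√F80
  = 5.5500/(10·13.6) + 1/√21178 = 0.040809 + 0.006872 = 0.047680
P80 = (1/0.047680)² = 20.9730² = 439.87 µm

P80 = 439.9 µm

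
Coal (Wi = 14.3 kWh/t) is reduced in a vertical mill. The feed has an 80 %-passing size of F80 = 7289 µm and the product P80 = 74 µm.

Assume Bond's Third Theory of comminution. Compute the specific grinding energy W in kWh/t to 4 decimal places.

W_Bond = 10·Wi·(1/√P₈₀ − 1/√F₈₀)
1/√74 = 0.116248;  1/√7289 = 0.011713
W = 10·14.3·(0.116248 − 0.011713) = 14.9485 kWh/t

W = 14.9485 kWh/t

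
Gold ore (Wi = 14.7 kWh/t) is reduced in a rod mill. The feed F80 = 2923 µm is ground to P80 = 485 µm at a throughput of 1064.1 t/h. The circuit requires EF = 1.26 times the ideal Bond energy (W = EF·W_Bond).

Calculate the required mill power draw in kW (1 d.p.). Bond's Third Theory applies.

W = 10·Wi·[P80^(−½) − F80^(−½)]
W = 10·14.7·(1/√485 − 1/√2923) = 10·14.7·(0.026911) = 3.9560 kWh/t
Corrected W = EF·W_Bond = 1.26·3.9560 = 4.9845 kWh/t
P = W·T = 4.9845·1064.1 = 5304.0 kW

P = 5304.0 kW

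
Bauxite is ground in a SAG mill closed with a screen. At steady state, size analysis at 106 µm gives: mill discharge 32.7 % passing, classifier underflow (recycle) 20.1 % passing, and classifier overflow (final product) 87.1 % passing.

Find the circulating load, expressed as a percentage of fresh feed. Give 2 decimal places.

Two-product formula at 106 µm:
Fd + Rd = Ru + Fo ⇒ R/F = (o−d)/(d−u)
r = (87.1 − 32.7)/(32.7 − 20.1) = 54.4/12.6 = 4.3175
CL = 100·r = 431.75 %

CL = 431.75 %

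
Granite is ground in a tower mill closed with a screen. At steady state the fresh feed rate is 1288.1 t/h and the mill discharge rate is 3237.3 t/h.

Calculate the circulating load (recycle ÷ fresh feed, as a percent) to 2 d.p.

CL = 151.32 %

Steady state: M = F + R.
R = M − F = 3237.3 − 1288.1 = 1949.2 t/h
CL = 100·R/F = 100·1949.2/1288.1 = 151.32 %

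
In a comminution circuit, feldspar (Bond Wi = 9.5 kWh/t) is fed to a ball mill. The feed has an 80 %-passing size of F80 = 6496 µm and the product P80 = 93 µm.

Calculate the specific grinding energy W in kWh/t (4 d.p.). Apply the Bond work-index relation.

W = 10·Wi·(P80^(-½) − F80^(-½))
1/√93 = 0.103695;  1/√6496 = 0.012407
W = 10·9.5·(0.103695 − 0.012407) = 8.6723 kWh/t

W = 8.6723 kWh/t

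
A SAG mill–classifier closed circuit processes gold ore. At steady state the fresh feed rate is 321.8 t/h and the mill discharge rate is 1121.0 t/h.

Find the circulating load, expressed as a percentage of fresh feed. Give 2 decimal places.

CL = 248.35 %

Steady state: M = F + R.
R = M − F = 1121.0 − 321.8 = 799.2 t/h
CL = 100·R/F = 100·799.2/321.8 = 248.35 %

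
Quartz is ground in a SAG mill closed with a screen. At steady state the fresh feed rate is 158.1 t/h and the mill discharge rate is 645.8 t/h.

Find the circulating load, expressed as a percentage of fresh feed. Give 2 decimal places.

CL = 308.48 %

Mill node: discharge = fresh + recycle.
R = M − F = 645.8 − 158.1 = 487.7 t/h
CL = 100·R/F = 100·487.7/158.1 = 308.48 %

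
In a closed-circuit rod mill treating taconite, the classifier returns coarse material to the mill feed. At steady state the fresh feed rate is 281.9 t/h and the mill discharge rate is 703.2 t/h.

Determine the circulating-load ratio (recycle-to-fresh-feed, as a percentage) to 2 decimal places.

Discharge = new feed + return, hence
R = M − F = 703.2 − 281.9 = 421.3 t/h
CL = 100·R/F = 100·421.3/281.9 = 149.45 %

CL = 149.45 %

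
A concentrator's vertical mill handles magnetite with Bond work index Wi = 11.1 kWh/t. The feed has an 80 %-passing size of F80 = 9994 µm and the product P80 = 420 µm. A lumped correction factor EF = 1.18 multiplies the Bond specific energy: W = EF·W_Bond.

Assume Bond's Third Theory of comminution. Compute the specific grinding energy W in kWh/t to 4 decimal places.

W = 5.0810 kWh/t

Bond: W = 10·Wi·(1/√P80 − 1/√F80)
1/√420 = 0.048795;  1/√9994 = 0.010003
W = 10·11.1·(0.048795 − 0.010003) = 4.3059 kWh/t
With EF = 1.18: W = 4.3059·1.18 = 5.0810 kWh/t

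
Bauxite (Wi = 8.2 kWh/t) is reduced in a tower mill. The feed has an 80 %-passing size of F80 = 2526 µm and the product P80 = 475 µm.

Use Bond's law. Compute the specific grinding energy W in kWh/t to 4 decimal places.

W = 2.1309 kWh/t

Bond:  W = 10 Wi (1/√P − 1/√F)
1/√475 = 0.045883;  1/√2526 = 0.019897
W = 10·8.2·(0.045883 − 0.019897) = 2.1309 kWh/t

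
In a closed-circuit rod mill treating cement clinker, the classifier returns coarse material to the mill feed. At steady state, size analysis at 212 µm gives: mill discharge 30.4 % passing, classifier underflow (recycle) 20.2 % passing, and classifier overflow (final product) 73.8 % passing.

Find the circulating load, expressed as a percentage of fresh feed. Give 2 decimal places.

Mass balance on the −212 µm fraction:
d + r·d = r·u + o → r(d−u) = o−d
r = (73.8 − 30.4)/(30.4 − 20.2) = 43.4/10.2 = 4.2549
CL = 100·r = 425.49 %

CL = 425.49 %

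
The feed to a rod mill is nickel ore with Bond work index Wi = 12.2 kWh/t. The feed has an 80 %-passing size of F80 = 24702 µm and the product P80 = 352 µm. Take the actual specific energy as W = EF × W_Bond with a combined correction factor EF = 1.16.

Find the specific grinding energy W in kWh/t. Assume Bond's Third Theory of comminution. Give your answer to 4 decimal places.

W_Bond = 10·Wi·(1/√P₈₀ − 1/√F₈₀)
1/√352 = 0.053300;  1/√24702 = 0.006363
W = 10·12.2·(0.053300 − 0.006363) = 5.7264 kWh/t
Corrected W = EF·W_Bond = 1.16·5.7264 = 6.6426 kWh/t

W = 6.6426 kWh/t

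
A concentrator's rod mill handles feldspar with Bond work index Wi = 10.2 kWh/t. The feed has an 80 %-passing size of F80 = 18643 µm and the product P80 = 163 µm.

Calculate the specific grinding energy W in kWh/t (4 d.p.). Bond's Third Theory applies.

W = 10·Wi·(P80^(-½) − F80^(-½))
1/√163 = 0.078326;  1/√18643 = 0.007324
W = 10·10.2·(0.078326 − 0.007324) = 7.2422 kWh/t

W = 7.2422 kWh/t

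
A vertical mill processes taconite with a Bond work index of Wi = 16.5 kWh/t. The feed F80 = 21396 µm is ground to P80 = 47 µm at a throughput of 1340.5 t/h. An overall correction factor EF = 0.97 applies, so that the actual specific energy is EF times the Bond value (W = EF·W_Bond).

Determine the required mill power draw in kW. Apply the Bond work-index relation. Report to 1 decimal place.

P = 29828.1 kW

W = 10·Wi·(P80^(-½) − F80^(-½))
W = 10·16.5·(1/√47 − 1/√21396) = 10·16.5·(0.139028) = 22.9397 kWh/t
Corrected W = EF·W_Bond = 0.97·22.9397 = 22.2515 kWh/t
P_mill = W·ṁ = 22.2515·1340.5 = 29828.1 kW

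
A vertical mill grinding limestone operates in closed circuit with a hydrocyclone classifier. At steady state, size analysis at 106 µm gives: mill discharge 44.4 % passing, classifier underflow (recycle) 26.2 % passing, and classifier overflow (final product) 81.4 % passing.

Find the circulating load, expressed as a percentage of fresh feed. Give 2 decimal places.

Two-product formula at 106 µm:
r = (o − d)/(d − u)
r = (81.4 − 44.4)/(44.4 − 26.2) = 37.0/18.2 = 2.0330
CL = 100·r = 203.30 %

CL = 203.30 %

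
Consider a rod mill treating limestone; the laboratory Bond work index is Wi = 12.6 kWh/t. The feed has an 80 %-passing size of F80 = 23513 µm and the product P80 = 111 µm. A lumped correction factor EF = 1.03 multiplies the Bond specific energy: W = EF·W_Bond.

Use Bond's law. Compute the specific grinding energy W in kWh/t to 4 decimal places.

W = 11.4718 kWh/t

Bond:  W = 10 Wi (1/√P − 1/√F)
1/√111 = 0.094916;  1/√23513 = 0.006521
W = 10·12.6·(0.094916 − 0.006521) = 11.1377 kWh/t
With EF = 1.03: W = 11.1377·1.03 = 11.4718 kWh/t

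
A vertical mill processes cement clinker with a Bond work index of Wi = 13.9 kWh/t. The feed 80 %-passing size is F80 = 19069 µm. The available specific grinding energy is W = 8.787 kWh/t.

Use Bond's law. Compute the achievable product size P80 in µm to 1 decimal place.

W = 10 Wi (P80^-0.5 − F80^-0.5)
⇒ 1/√P80 = W/(10·Wi) + 1/√F80
  = 8.7870/(10·13.9) + 1/√19069 = 0.063216 + 0.007242 = 0.070457
P80 = (1/0.070457)² = 14.1930² = 201.44 µm

P80 = 201.4 µm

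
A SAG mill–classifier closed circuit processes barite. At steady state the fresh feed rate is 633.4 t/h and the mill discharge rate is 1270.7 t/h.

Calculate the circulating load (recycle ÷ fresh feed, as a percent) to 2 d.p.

CL = 100.62 %

Mill node: discharge = fresh + recycle.
R = M − F = 1270.7 − 633.4 = 637.3 t/h
CL = 100·R/F = 100·637.3/633.4 = 100.62 %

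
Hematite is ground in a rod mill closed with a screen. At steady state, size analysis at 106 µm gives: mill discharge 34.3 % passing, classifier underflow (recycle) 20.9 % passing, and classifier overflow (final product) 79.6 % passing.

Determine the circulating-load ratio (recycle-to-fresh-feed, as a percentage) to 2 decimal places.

CL = 338.06 %

Let r = R/F. Size balance at 106 µm:
(1+r)d = ru + o → r = (o−d)/(d−u)
r = (79.6 − 34.3)/(34.3 − 20.9) = 45.3/13.4 = 3.3806
CL = 100·r = 338.06 %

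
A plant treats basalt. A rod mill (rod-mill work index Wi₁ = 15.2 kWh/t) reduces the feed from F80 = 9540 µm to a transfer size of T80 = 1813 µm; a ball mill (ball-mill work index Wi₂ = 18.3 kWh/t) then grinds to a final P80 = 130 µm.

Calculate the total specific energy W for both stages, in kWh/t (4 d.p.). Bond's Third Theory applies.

W = 13.7659 kWh/t

W = 10 Wi (1/√P80 − 1/√F80)  [Bond]
Stage 1 (9540→1813 µm, Wi₁=15.2): W₁ = 10·15.2·(0.023486 − 0.010238) = 2.0136 kWh/t
Stage 2 (1813→130 µm, Wi₂=18.3): W₂ = 10·18.3·(0.087706 − 0.023486) = 11.7523 kWh/t
W = W₁ + W₂ = 2.0136 + 11.7523 = 13.7659 kWh/t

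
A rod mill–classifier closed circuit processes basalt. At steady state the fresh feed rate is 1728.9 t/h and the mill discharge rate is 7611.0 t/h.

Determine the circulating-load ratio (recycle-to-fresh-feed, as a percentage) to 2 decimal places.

Discharge = new feed + return, hence
R = M − F = 7611.0 − 1728.9 = 5882.1 t/h
CL = 100·R/F = 100·5882.1/1728.9 = 340.22 %

CL = 340.22 %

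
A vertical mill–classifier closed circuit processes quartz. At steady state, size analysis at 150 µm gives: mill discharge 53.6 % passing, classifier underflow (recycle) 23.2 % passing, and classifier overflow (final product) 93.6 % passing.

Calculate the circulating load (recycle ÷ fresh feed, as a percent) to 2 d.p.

Balance %-passing 150 µm (r = R/F):
(1+r)·d = r·u + o ⇒ r = (o−d)/(d−u)
r = (93.6 − 53.6)/(53.6 − 23.2) = 40.0/30.4 = 1.3158
CL = 100·r = 131.58 %

CL = 131.58 %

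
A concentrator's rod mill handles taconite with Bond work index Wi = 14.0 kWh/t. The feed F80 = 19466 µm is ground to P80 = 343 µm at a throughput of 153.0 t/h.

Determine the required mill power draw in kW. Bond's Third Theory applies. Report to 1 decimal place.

W_Bond = 10·Wi·(1/√P₈₀ − 1/√F₈₀)
W = 10·14.0·(1/√343 − 1/√19466) = 10·14.0·(0.046828) = 6.5559 kWh/t
P = W·T = 6.5559·153.0 = 1003.0 kW

P = 1003.0 kW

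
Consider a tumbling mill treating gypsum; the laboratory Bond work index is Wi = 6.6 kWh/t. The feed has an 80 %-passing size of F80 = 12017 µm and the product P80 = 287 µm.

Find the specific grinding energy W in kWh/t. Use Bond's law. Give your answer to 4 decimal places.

W = 10 Wi (1/√P80 − 1/√F80)  [Bond]
1/√287 = 0.059028;  1/√12017 = 0.009122
W = 10·6.6·(0.059028 − 0.009122) = 3.2938 kWh/t

W = 3.2938 kWh/t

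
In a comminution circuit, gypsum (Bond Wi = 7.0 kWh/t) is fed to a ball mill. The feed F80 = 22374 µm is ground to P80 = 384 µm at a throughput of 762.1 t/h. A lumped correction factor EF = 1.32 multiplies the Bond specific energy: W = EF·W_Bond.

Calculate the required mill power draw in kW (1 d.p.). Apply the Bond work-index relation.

W = 10·Wi·[P80^(−½) − F80^(−½)]
W = 10·7.0·(1/√384 − 1/√22374) = 10·7.0·(0.044346) = 3.1042 kWh/t
With EF = 1.32: W = 3.1042·1.32 = 4.0975 kWh/t
Mill draw = 4.0975 × 762.1 = 3122.7 kW

P = 3122.7 kW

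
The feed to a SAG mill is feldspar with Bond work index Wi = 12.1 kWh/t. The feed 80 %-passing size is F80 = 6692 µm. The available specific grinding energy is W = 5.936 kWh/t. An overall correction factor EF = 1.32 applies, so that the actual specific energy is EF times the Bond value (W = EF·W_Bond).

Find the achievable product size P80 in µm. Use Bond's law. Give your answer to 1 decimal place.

W = 10 Wi (1/√P80 − 1/√F80)  [Bond]
W_Bond = W / EF = 5.936 / 1.32 = 4.4970 kWh/t
⇒ 1/√P80 = W_Bond/(10 Wi) + 1/√F80
  = 4.4970/(10·12.1) + 1/√6692 = 0.037165 + 0.012224 = 0.049389
P80 = (1/0.049389)² = 20.2473² = 409.95 µm

P80 = 410.0 µm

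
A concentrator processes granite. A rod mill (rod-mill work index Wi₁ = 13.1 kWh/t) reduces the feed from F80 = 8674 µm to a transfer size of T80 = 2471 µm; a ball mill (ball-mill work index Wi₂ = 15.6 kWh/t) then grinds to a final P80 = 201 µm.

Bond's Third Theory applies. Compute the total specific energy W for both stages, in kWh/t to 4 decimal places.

W = 10 Wi / √P80 − 10 Wi / √F80
Stage 1 (8674→2471 µm, Wi₁=13.1): W₁ = 10·13.1·(0.020117 − 0.010737) = 1.2288 kWh/t
Stage 2 (2471→201 µm, Wi₂=15.6): W₂ = 10·15.6·(0.070535 − 0.020117) = 7.8651 kWh/t
W = W₁ + W₂ = 1.2288 + 7.8651 = 9.0939 kWh/t

W = 9.0939 kWh/t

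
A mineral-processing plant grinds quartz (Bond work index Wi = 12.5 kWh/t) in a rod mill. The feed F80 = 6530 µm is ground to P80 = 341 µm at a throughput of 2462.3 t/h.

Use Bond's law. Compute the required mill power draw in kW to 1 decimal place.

P = 12858.8 kW

Bond: W = 10·Wi·(1/√P80 − 1/√F80)
W = 10·12.5·(1/√341 − 1/√6530) = 10·12.5·(0.041778) = 5.2223 kWh/t
P = W·T = 5.2223·2462.3 = 12858.8 kW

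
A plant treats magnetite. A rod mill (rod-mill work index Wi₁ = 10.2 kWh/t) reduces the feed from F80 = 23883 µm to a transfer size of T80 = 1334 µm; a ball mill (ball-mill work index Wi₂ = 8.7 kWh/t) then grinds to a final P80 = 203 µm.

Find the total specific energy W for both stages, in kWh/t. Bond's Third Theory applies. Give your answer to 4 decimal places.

Bond: W = 10·Wi·(1/√P80 − 1/√F80)
Stage 1 (23883→1334 µm, Wi₁=10.2): W₁ = 10·10.2·(0.027379 − 0.006471) = 2.1327 kWh/t
Stage 2 (1334→203 µm, Wi₂=8.7): W₂ = 10·8.7·(0.070186 − 0.027379) = 3.7242 kWh/t
W = W₁ + W₂ = 2.1327 + 3.7242 = 5.8569 kWh/t

W = 5.8569 kWh/t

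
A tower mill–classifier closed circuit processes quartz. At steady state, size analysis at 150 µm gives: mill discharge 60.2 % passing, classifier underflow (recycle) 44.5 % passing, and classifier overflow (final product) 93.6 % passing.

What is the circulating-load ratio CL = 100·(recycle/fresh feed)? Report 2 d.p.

Balance %-passing 150 µm (r = R/F):
(1+r)d = ru + o → r = (o−d)/(d−u)
r = (93.6 − 60.2)/(60.2 − 44.5) = 33.4/15.7 = 2.1274
CL = 100·r = 212.74 %

CL = 212.74 %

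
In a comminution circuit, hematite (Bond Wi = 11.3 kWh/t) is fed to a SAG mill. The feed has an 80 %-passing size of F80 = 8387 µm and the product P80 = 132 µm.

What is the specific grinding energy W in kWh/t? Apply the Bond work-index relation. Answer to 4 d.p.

Bond: W = 10·Wi·(1/√P80 − 1/√F80)
1/√132 = 0.087039;  1/√8387 = 0.010919
W = 10·11.3·(0.087039 − 0.010919) = 8.6015 kWh/t

W = 8.6015 kWh/t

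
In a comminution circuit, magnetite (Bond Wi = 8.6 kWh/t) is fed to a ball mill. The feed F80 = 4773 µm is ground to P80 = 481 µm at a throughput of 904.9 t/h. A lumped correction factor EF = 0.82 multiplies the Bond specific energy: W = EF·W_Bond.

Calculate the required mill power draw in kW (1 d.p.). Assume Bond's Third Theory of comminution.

P = 1986.0 kW

W = 10 Wi (1/√P80 − 1/√F80)  [Bond]
W = 10·8.6·(1/√481 − 1/√4773) = 10·8.6·(0.031122) = 2.6765 kWh/t
W_actual = 0.82 × 2.6765 = 2.1947 kWh/t
P = W·T = 2.1947·904.9 = 1986.0 kW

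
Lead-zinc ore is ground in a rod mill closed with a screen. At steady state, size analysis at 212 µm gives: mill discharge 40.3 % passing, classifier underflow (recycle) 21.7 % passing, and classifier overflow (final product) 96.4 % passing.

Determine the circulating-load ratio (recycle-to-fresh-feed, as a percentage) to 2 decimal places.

Let r = R/F. Size balance at 212 µm:
Fd + Rd = Ru + Fo ⇒ R/F = (o−d)/(d−u)
r = (96.4 − 40.3)/(40.3 − 21.7) = 56.1/18.6 = 3.0161
CL = 100·r = 301.61 %

CL = 301.61 %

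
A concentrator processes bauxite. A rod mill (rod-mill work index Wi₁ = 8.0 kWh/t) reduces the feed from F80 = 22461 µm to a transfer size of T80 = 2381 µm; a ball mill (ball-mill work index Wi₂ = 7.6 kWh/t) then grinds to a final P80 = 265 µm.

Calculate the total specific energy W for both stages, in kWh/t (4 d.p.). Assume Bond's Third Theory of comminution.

W = 10·Wi·[P80^(−½) − F80^(−½)]
Stage 1 (22461→2381 µm, Wi₁=8.0): W₁ = 10·8.0·(0.020494 − 0.006672) = 1.1057 kWh/t
Stage 2 (2381→265 µm, Wi₂=7.6): W₂ = 10·7.6·(0.061430 − 0.020494) = 3.1111 kWh/t
W = W₁ + W₂ = 1.1057 + 3.1111 = 4.2168 kWh/t

W = 4.2168 kWh/t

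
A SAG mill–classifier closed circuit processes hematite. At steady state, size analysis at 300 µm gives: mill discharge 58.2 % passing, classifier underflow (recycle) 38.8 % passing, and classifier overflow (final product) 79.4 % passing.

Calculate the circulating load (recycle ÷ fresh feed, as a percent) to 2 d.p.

CL = 109.28 %

Balance %-passing 300 µm (r = R/F):
(1+r)d = ru + o → r = (o−d)/(d−u)
r = (79.4 − 58.2)/(58.2 − 38.8) = 21.2/19.4 = 1.0928
CL = 100·r = 109.28 %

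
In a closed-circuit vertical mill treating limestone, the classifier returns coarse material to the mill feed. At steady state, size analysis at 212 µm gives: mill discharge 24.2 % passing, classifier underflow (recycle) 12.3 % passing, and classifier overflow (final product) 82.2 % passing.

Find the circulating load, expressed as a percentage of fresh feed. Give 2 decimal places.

Classifier node, passing 212 µm:
(1+r)d = ru + o → r = (o−d)/(d−u)
r = (82.2 − 24.2)/(24.2 − 12.3) = 58.0/11.9 = 4.8739
CL = 100·r = 487.39 %

CL = 487.39 %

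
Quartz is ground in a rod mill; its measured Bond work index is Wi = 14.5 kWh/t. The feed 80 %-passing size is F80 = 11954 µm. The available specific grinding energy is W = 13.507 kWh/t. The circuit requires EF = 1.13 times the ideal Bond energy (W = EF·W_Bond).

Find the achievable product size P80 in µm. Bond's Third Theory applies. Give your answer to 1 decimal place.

W = 10·Wi·[P80^(−½) − F80^(−½)]
W_Bond = W / EF = 13.507 / 1.13 = 11.9531 kWh/t
P80^-0.5 = F80^-0.5 + W_Bond/(10 Wi)
  = 11.9531/(10·14.5) + 1/√11954 = 0.082435 + 0.009146 = 0.091581
P80 = (1/0.091581)² = 10.9192² = 119.23 µm

P80 = 119.2 µm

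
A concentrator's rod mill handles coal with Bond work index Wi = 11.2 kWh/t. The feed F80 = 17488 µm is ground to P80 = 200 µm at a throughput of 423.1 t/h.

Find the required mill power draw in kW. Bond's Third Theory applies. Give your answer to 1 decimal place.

W_Bond = 10·Wi·(1/√P₈₀ − 1/√F₈₀)
W = 10·11.2·(1/√200 − 1/√17488) = 10·11.2·(0.063149) = 7.0727 kWh/t
P_mill = W·ṁ = 7.0727·423.1 = 2992.4 kW

P = 2992.4 kW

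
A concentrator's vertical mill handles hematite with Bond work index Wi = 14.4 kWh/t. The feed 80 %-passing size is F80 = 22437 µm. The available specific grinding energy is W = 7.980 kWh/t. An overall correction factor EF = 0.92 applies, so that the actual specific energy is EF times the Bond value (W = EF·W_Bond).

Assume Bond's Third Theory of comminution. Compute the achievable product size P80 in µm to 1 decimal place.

P80 = 223.4 µm

W = 10 Wi (P80^-0.5 − F80^-0.5)
W_Bond = W / EF = 7.980 / 0.92 = 8.6739 kWh/t
P80^-0.5 = F80^-0.5 + W_Bond/(10 Wi)
  = 8.6739/(10·14.4) + 1/√22437 = 0.060236 + 0.006676 = 0.066912
P80 = (1/0.066912)² = 14.9451² = 223.36 µm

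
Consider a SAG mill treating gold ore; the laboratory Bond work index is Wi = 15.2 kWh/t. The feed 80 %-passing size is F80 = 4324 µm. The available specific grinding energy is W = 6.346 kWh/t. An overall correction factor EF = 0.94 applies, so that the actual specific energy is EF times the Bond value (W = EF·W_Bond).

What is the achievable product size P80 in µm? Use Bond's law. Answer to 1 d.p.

W_Bond = 10·Wi·(1/√P₈₀ − 1/√F₈₀)
W_Bond = W / EF = 6.346 / 0.94 = 6.7511 kWh/t
⇒ 1/√P80 = W_Bond/(10·Wi) + 1/√F80
  = 6.7511/(10·15.2) + 1/√4324 = 0.044415 + 0.015207 = 0.059622
P80 = (1/0.059622)² = 16.7722² = 281.31 µm

P80 = 281.3 µm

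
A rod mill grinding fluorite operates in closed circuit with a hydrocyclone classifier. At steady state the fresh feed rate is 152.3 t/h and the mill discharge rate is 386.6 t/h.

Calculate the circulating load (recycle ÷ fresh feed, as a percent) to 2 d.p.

CL = 153.84 %

Discharge = new feed + return, hence
R = M − F = 386.6 − 152.3 = 234.3 t/h
CL = 100·R/F = 100·234.3/152.3 = 153.84 %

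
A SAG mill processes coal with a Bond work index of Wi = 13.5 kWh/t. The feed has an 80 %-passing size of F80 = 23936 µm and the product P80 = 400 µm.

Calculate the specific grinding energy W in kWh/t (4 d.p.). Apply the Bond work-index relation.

W = 5.8774 kWh/t

Bond: W = 10·Wi·(1/√P80 − 1/√F80)
1/√400 = 0.050000;  1/√23936 = 0.006464
W = 10·13.5·(0.050000 − 0.006464) = 5.8774 kWh/t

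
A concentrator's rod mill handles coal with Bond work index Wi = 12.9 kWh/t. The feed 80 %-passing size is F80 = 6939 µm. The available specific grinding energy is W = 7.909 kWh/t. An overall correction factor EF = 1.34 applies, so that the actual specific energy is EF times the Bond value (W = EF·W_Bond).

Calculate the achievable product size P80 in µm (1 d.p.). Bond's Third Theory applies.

W_Bond = 10·Wi·(1/√P₈₀ − 1/√F₈₀)
W_Bond = W / EF = 7.909 / 1.34 = 5.9022 kWh/t
P80^-0.5 = F80^-0.5 + W_Bond/(10 Wi)
  = 5.9022/(10·12.9) + 1/√6939 = 0.045754 + 0.012005 = 0.057758
P80 = (1/0.057758)² = 17.3135² = 299.76 µm

P80 = 299.8 µm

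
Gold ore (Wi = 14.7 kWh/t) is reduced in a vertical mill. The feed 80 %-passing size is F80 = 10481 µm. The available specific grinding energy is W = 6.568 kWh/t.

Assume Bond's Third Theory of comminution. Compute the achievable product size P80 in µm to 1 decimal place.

P80 = 337.3 µm

Bond: W = 10·Wi·(1/√P80 − 1/√F80)
P80^-0.5 = F80^-0.5 + W/(10 Wi)
  = 6.5680/(10·14.7) + 1/√10481 = 0.044680 + 0.009768 = 0.054448
P80 = (1/0.054448)² = 18.3661² = 337.31 µm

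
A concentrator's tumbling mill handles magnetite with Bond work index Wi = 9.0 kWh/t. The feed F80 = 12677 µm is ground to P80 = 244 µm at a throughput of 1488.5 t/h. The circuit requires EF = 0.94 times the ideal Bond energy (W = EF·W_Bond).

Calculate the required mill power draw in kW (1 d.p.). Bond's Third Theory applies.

P = 6943.2 kW

W_Bond = 10·Wi·(1/√P₈₀ − 1/√F₈₀)
W = 10·9.0·(1/√244 − 1/√12677) = 10·9.0·(0.055137) = 4.9623 kWh/t
With EF = 0.94: W = 4.9623·0.94 = 4.6646 kWh/t
Power = W × throughput = 4.6646 kWh/t × 1488.5 t/h = 6943.2 kW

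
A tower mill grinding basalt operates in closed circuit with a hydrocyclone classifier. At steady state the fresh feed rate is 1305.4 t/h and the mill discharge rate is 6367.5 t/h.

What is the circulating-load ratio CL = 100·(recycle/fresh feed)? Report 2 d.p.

Steady state: M = F + R.
R = M − F = 6367.5 − 1305.4 = 5062.1 t/h
CL = 100·R/F = 100·5062.1/1305.4 = 387.78 %

CL = 387.78 %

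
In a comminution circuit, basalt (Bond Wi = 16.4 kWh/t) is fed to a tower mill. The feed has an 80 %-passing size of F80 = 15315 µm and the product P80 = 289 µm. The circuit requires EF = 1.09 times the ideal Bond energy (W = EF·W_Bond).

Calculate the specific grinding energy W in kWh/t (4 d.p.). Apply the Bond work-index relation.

W = 10·Wi·(P80^(-½) − F80^(-½))
1/√289 = 0.058824;  1/√15315 = 0.008081
W = 10·16.4·(0.058824 − 0.008081) = 8.3218 kWh/t
W_actual = 1.09 × 8.3218 = 9.0708 kWh/t

W = 9.0708 kWh/t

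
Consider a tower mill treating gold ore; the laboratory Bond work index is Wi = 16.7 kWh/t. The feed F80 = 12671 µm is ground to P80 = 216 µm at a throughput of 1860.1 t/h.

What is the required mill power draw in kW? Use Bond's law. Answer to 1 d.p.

P = 18376.5 kW

Bond:  W = 10 Wi (1/√P − 1/√F)
W = 10·16.7·(1/√216 − 1/√12671) = 10·16.7·(0.059158) = 9.8793 kWh/t
Power = W × throughput = 9.8793 kWh/t × 1860.1 t/h = 18376.5 kW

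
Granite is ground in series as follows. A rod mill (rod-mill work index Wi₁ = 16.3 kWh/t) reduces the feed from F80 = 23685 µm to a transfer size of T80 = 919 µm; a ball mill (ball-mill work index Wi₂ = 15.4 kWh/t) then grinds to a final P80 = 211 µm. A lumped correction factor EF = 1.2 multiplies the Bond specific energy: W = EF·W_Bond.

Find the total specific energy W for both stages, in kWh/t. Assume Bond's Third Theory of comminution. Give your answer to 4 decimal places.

W = 11.8075 kWh/t

Bond:  W = 10 Wi (1/√P − 1/√F)
Stage 1 (23685→919 µm, Wi₁=16.3): W₁ = 10·16.3·(0.032987 − 0.006498) = 4.3177 kWh/t
Stage 2 (919→211 µm, Wi₂=15.4): W₂ = 10·15.4·(0.068843 − 0.032987) = 5.5218 kWh/t
W = W₁ + W₂ = 4.3177 + 5.5218 = 9.8395 kWh/t
Apply correction: 9.8395 × 1.2 = 11.8075 kWh/t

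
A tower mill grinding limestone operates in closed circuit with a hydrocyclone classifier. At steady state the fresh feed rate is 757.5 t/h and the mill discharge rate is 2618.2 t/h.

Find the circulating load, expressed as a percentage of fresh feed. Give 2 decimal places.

Steady state: M = F + R.
R = M − F = 2618.2 − 757.5 = 1860.7 t/h
CL = 100·R/F = 100·1860.7/757.5 = 245.64 %

CL = 245.64 %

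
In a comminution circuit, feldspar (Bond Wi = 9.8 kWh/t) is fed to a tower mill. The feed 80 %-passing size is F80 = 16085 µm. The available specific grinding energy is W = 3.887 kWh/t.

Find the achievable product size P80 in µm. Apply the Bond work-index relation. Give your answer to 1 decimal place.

W_Bond = 10·Wi·(1/√P₈₀ − 1/√F₈₀)
1/√P80 = 1/√F80 + W/(10·Wi)
  = 3.8870/(10·9.8) + 1/√16085 = 0.039663 + 0.007885 = 0.047548
P80 = (1/0.047548)² = 21.0314² = 442.32 µm

P80 = 442.3 µm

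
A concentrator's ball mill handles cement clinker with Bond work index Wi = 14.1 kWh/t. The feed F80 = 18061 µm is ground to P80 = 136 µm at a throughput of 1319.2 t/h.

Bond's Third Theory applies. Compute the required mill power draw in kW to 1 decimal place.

P = 14565.9 kW

W = 10 Wi / √P80 − 10 Wi / √F80
W = 10·14.1·(1/√136 − 1/√18061) = 10·14.1·(0.078308) = 11.0415 kWh/t
Mill draw = 11.0415 × 1319.2 = 14565.9 kW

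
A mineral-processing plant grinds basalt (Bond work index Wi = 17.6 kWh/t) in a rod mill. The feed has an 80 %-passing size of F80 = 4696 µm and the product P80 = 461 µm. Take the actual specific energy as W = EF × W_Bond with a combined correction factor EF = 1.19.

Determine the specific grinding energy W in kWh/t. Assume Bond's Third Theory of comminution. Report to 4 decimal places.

W = 10 Wi / √P80 − 10 Wi / √F80
1/√461 = 0.046575;  1/√4696 = 0.014593
W = 10·17.6·(0.046575 − 0.014593) = 5.6288 kWh/t
Corrected W = EF·W_Bond = 1.19·5.6288 = 6.6983 kWh/t

W = 6.6983 kWh/t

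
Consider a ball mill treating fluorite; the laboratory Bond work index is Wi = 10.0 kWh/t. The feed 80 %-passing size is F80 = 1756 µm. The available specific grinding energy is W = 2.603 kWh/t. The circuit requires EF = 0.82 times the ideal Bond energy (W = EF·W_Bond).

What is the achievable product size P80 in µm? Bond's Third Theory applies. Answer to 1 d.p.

W = 10 Wi (P80^-0.5 − F80^-0.5)
W_Bond = W / EF = 2.603 / 0.82 = 3.1744 kWh/t
⇒ 1/√P80 = W_Bond/(10 Wi) + 1/√F80
  = 3.1744/(10·10.0) + 1/√1756 = 0.031744 + 0.023864 = 0.055608
P80 = (1/0.055608)² = 17.9832² = 323.39 µm

P80 = 323.4 µm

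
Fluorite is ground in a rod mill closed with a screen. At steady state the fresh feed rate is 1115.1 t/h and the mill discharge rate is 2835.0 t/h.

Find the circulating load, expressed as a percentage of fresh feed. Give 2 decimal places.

Steady state: M = F + R.
R = M − F = 2835.0 − 1115.1 = 1719.9 t/h
CL = 100·R/F = 100·1719.9/1115.1 = 154.24 %

CL = 154.24 %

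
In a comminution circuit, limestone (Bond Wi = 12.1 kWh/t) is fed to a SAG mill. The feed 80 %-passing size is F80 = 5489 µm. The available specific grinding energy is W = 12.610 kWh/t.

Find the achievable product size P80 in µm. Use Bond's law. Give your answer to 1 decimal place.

W_Bond = 10·Wi·(1/√P₈₀ − 1/√F₈₀)
⇒ 1/√P80 = W/(10 Wi) + 1/√F80
  = 12.6100/(10·12.1) + 1/√5489 = 0.104215 + 0.013498 = 0.117712
P80 = (1/0.117712)² = 8.4953² = 72.17 µm

P80 = 72.2 µm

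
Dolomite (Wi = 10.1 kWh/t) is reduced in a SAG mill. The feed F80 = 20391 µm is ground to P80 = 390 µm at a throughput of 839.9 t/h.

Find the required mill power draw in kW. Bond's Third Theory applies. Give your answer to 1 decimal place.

Bond:  W = 10 Wi (1/√P − 1/√F)
W = 10·10.1·(1/√390 − 1/√20391) = 10·10.1·(0.043634) = 4.4070 kWh/t
Mill draw = 4.4070 × 839.9 = 3701.5 kW

P = 3701.5 kW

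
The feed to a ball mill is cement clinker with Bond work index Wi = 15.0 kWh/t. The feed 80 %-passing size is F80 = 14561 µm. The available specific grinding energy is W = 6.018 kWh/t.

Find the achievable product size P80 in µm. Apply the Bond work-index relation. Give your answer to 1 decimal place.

P80 = 426.8 µm

W_Bond = 10·Wi·(1/√P₈₀ − 1/√F₈₀)
P80^(−½) = W/(10 Wi) + F80^(−½)
  = 6.0180/(10·15.0) + 1/√14561 = 0.040120 + 0.008287 = 0.048407
P80 = (1/0.048407)² = 20.6581² = 426.76 µm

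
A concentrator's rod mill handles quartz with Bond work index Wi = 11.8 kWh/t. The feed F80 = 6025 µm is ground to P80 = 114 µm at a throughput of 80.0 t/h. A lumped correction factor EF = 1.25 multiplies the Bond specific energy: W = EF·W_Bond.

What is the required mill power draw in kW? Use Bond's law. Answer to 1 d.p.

P = 953.2 kW

W = 10 Wi (P80^-0.5 − F80^-0.5)
W = 10·11.8·(1/√114 − 1/√6025) = 10·11.8·(0.080775) = 9.5315 kWh/t
Corrected W = EF·W_Bond = 1.25·9.5315 = 11.9144 kWh/t
Mill draw = 11.9144 × 80.0 = 953.2 kW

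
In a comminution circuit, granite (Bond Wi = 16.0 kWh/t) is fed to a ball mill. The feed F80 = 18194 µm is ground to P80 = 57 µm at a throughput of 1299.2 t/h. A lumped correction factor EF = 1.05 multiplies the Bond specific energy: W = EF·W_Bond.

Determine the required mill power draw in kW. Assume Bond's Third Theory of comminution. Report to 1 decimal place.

P = 27291.8 kW

W_Bond = 10·Wi·(1/√P₈₀ − 1/√F₈₀)
W = 10·16.0·(1/√57 − 1/√18194) = 10·16.0·(0.125040) = 20.0063 kWh/t
Apply correction: 20.0063 × 1.05 = 21.0066 kWh/t
P_mill = W·ṁ = 21.0066·1299.2 = 27291.8 kW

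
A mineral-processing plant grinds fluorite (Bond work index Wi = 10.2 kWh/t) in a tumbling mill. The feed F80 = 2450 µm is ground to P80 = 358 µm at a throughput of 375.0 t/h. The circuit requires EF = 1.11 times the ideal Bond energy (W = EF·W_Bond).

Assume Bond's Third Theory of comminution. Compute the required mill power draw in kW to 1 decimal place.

W = 10·Wi·(P80^(-½) − F80^(-½))
W = 10·10.2·(1/√358 − 1/√2450) = 10·10.2·(0.032649) = 3.3302 kWh/t
Apply correction: 3.3302 × 1.11 = 3.6965 kWh/t
Mill draw = 3.6965 × 375.0 = 1386.2 kW

P = 1386.2 kW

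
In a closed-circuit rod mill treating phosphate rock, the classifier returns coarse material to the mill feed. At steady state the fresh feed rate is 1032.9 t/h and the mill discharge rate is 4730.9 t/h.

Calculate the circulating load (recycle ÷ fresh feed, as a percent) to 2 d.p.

CL = 358.02 %

Mill node: discharge = fresh + recycle.
R = M − F = 4730.9 − 1032.9 = 3698.0 t/h
CL = 100·R/F = 100·3698.0/1032.9 = 358.02 %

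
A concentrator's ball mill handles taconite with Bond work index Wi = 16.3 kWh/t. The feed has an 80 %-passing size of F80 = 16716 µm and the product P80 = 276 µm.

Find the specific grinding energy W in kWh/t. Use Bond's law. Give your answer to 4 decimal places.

W = 10·Wi·[P80^(−½) − F80^(−½)]
1/√276 = 0.060193;  1/√16716 = 0.007735
W = 10·16.3·(0.060193 − 0.007735) = 8.5507 kWh/t

W = 8.5507 kWh/t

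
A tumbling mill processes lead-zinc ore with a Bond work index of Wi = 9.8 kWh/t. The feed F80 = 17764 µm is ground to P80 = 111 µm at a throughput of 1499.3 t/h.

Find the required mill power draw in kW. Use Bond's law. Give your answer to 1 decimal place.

Bond: W = 10·Wi·(1/√P80 − 1/√F80)
W = 10·9.8·(1/√111 − 1/√17764) = 10·9.8·(0.087413) = 8.5665 kWh/t
P_mill = W·ṁ = 8.5665·1499.3 = 12843.7 kW

P = 12843.7 kW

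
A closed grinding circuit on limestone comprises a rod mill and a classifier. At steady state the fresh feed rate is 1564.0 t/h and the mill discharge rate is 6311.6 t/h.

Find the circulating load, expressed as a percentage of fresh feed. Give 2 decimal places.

CL = 303.55 %

M = F + R at steady state, so:
R = M − F = 6311.6 − 1564.0 = 4747.6 t/h
CL = 100·R/F = 100·4747.6/1564.0 = 303.55 %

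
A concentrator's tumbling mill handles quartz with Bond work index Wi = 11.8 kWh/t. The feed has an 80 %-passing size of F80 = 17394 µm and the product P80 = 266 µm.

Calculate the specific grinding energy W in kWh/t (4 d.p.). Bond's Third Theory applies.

W = 6.3403 kWh/t

W = 10 Wi (P80^-0.5 − F80^-0.5)
1/√266 = 0.061314;  1/√17394 = 0.007582
W = 10·11.8·(0.061314 − 0.007582) = 6.3403 kWh/t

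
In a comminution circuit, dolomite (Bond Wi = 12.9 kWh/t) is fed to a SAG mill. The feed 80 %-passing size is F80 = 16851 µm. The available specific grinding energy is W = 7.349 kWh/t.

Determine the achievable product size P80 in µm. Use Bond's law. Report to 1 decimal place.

W = 10 Wi / √P80 − 10 Wi / √F80
1/√P80 = 1/√F80 + W/(10·Wi)
  = 7.3490/(10·12.9) + 1/√16851 = 0.056969 + 0.007703 = 0.064672
P80 = (1/0.064672)² = 15.4625² = 239.09 µm

P80 = 239.1 µm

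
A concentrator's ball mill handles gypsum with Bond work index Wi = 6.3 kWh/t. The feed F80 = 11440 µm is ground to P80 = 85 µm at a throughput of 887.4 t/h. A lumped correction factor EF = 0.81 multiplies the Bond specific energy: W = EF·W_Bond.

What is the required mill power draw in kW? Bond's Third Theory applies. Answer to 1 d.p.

P = 4488.4 kW

Bond:  W = 10 Wi (1/√P − 1/√F)
W = 10·6.3·(1/√85 − 1/√11440) = 10·6.3·(0.099116) = 6.2443 kWh/t
With EF = 0.81: W = 6.2443·0.81 = 5.0579 kWh/t
P_mill = W·ṁ = 5.0579·887.4 = 4488.4 kW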